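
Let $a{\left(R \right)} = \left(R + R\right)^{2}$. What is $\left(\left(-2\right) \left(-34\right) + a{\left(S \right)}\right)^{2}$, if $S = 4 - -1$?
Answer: $28224$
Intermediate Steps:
$S = 5$ ($S = 4 + 1 = 5$)
$a{\left(R \right)} = 4 R^{2}$ ($a{\left(R \right)} = \left(2 R\right)^{2} = 4 R^{2}$)
$\left(\left(-2\right) \left(-34\right) + a{\left(S \right)}\right)^{2} = \left(\left(-2\right) \left(-34\right) + 4 \cdot 5^{2}\right)^{2} = \left(68 + 4 \cdot 25\right)^{2} = \left(68 + 100\right)^{2} = 168^{2} = 28224$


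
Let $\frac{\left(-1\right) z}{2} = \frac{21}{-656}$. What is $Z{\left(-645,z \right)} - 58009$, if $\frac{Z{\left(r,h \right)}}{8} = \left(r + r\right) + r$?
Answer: $-73489$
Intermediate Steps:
$z = \frac{21}{328}$ ($z = - 2 \frac{21}{-656} = - 2 \cdot 21 \left(- \frac{1}{656}\right) = \left(-2\right) \left(- \frac{21}{656}\right) = \frac{21}{328} \approx 0.064024$)
$Z{\left(r,h \right)} = 24 r$ ($Z{\left(r,h \right)} = 8 \left(\left(r + r\right) + r\right) = 8 \left(2 r + r\right) = 8 \cdot 3 r = 24 r$)
$Z{\left(-645,z \right)} - 58009 = 24 \left(-645\right) - 58009 = -15480 - 58009 = -73489$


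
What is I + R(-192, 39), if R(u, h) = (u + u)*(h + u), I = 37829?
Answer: 96581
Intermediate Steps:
R(u, h) = 2*u*(h + u) (R(u, h) = (2*u)*(h + u) = 2*u*(h + u))
I + R(-192, 39) = 37829 + 2*(-192)*(39 - 192) = 37829 + 2*(-192)*(-153) = 37829 + 58752 = 96581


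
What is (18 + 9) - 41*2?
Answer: -55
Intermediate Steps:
(18 + 9) - 41*2 = 27 - 82 = -55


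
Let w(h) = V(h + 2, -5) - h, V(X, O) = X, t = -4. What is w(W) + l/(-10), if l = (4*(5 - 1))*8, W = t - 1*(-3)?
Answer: -54/5 ≈ -10.800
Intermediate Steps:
W = -1 (W = -4 - 1*(-3) = -4 + 3 = -1)
w(h) = 2 (w(h) = (h + 2) - h = (2 + h) - h = 2)
l = 128 (l = (4*4)*8 = 16*8 = 128)
w(W) + l/(-10) = 2 + 128/(-10) = 2 - ⅒*128 = 2 - 64/5 = -54/5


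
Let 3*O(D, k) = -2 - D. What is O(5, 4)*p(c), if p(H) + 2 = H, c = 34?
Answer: -224/3 ≈ -74.667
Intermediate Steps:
O(D, k) = -2/3 - D/3 (O(D, k) = (-2 - D)/3 = -2/3 - D/3)
p(H) = -2 + H
O(5, 4)*p(c) = (-2/3 - 1/3*5)*(-2 + 34) = (-2/3 - 5/3)*32 = -7/3*32 = -224/3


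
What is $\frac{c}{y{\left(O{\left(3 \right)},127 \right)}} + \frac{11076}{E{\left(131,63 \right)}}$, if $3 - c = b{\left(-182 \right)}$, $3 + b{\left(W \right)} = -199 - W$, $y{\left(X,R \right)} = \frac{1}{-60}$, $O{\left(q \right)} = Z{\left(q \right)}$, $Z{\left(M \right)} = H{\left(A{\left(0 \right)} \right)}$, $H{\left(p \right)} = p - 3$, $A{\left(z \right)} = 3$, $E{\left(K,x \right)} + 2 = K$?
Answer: $- \frac{55648}{43} \approx -1294.1$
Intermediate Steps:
$E{\left(K,x \right)} = -2 + K$
$H{\left(p \right)} = -3 + p$
$Z{\left(M \right)} = 0$ ($Z{\left(M \right)} = -3 + 3 = 0$)
$O{\left(q \right)} = 0$
$y{\left(X,R \right)} = - \frac{1}{60}$
$b{\left(W \right)} = -202 - W$ ($b{\left(W \right)} = -3 - \left(199 + W\right) = -202 - W$)
$c = 23$ ($c = 3 - \left(-202 - -182\right) = 3 - \left(-202 + 182\right) = 3 - -20 = 3 + 20 = 23$)
$\frac{c}{y{\left(O{\left(3 \right)},127 \right)}} + \frac{11076}{E{\left(131,63 \right)}} = \frac{23}{- \frac{1}{60}} + \frac{11076}{-2 + 131} = 23 \left(-60\right) + \frac{11076}{129} = -1380 + 11076 \cdot \frac{1}{129} = -1380 + \frac{3692}{43} = - \frac{55648}{43}$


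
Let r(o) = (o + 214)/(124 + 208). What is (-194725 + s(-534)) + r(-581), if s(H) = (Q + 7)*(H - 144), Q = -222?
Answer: -16253427/332 ≈ -48956.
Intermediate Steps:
s(H) = 30960 - 215*H (s(H) = (-222 + 7)*(H - 144) = -215*(-144 + H) = 30960 - 215*H)
r(o) = 107/166 + o/332 (r(o) = (214 + o)/332 = (214 + o)*(1/332) = 107/166 + o/332)
(-194725 + s(-534)) + r(-581) = (-194725 + (30960 - 215*(-534))) + (107/166 + (1/332)*(-581)) = (-194725 + (30960 + 114810)) + (107/166 - 7/4) = (-194725 + 145770) - 367/332 = -48955 - 367/332 = -16253427/332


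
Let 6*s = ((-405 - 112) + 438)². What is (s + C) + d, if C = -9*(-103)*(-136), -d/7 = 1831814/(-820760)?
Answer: -153912457243/1231140 ≈ -1.2502e+5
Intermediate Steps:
d = 6411349/410380 (d = -12822698/(-820760) = -12822698*(-1)/820760 = -7*(-915907/410380) = 6411349/410380 ≈ 15.623)
C = -126072 (C = -(-927)*(-136) = -1*126072 = -126072)
s = 6241/6 (s = ((-405 - 112) + 438)²/6 = (-517 + 438)²/6 = (⅙)*(-79)² = (⅙)*6241 = 6241/6 ≈ 1040.2)
(s + C) + d = (6241/6 - 126072) + 6411349/410380 = -750191/6 + 6411349/410380 = -153912457243/1231140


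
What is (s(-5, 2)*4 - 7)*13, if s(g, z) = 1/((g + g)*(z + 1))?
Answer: -1391/15 ≈ -92.733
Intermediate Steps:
s(g, z) = 1/(2*g*(1 + z)) (s(g, z) = 1/((2*g)*(1 + z)) = 1/(2*g*(1 + z)))
(s(-5, 2)*4 - 7)*13 = (((1/2)/(-5*(1 + 2)))*4 - 7)*13 = (((1/2)*(-1/5)/3)*4 - 7)*13 = (((1/2)*(-1/5)*(1/3))*4 - 7)*13 = (-1/30*4 - 7)*13 = (-2/15 - 7)*13 = -107/15*13 = -1391/15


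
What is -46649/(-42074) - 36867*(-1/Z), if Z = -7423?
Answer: -1204866631/312315302 ≈ -3.8579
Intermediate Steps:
-46649/(-42074) - 36867*(-1/Z) = -46649/(-42074) - 36867/((-1*(-7423))) = -46649*(-1/42074) - 36867/7423 = 46649/42074 - 36867*1/7423 = 46649/42074 - 36867/7423 = -1204866631/312315302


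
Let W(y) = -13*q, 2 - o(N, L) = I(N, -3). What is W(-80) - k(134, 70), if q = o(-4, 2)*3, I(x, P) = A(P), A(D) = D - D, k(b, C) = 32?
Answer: -110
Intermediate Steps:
A(D) = 0
I(x, P) = 0
o(N, L) = 2 (o(N, L) = 2 - 1*0 = 2 + 0 = 2)
q = 6 (q = 2*3 = 6)
W(y) = -78 (W(y) = -13*6 = -78)
W(-80) - k(134, 70) = -78 - 1*32 = -78 - 32 = -110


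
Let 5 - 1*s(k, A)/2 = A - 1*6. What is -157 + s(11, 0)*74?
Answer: 1471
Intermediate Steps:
s(k, A) = 22 - 2*A (s(k, A) = 10 - 2*(A - 1*6) = 10 - 2*(A - 6) = 10 - 2*(-6 + A) = 10 + (12 - 2*A) = 22 - 2*A)
-157 + s(11, 0)*74 = -157 + (22 - 2*0)*74 = -157 + (22 + 0)*74 = -157 + 22*74 = -157 + 1628 = 1471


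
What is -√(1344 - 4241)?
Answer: -I*√2897 ≈ -53.824*I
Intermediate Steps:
-√(1344 - 4241) = -√(-2897) = -I*√2897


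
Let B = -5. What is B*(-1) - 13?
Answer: -8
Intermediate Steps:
B*(-1) - 13 = -5*(-1) - 13 = 5 - 13 = -8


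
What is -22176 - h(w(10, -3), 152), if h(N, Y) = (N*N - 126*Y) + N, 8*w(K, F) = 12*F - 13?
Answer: -195545/64 ≈ -3055.4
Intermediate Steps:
w(K, F) = -13/8 + 3*F/2 (w(K, F) = (12*F - 13)/8 = (-13 + 12*F)/8 = -13/8 + 3*F/2)
h(N, Y) = N + N**2 - 126*Y (h(N, Y) = (N**2 - 126*Y) + N = N + N**2 - 126*Y)
-22176 - h(w(10, -3), 152) = -22176 - ((-13/8 + (3/2)*(-3)) + (-13/8 + (3/2)*(-3))**2 - 126*152) = -22176 - ((-13/8 - 9/2) + (-13/8 - 9/2)**2 - 19152) = -22176 - (-49/8 + (-49/8)**2 - 19152) = -22176 - (-49/8 + 2401/64 - 19152) = -22176 - 1*(-1223719/64) = -22176 + 1223719/64 = -195545/64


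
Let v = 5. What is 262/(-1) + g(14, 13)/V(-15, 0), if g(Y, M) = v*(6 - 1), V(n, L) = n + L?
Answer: -791/3 ≈ -263.67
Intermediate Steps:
V(n, L) = L + n
g(Y, M) = 25 (g(Y, M) = 5*(6 - 1) = 5*5 = 25)
262/(-1) + g(14, 13)/V(-15, 0) = 262/(-1) + 25/(0 - 15) = 262*(-1) + 25/(-15) = -262 + 25*(-1/15) = -262 - 5/3 = -791/3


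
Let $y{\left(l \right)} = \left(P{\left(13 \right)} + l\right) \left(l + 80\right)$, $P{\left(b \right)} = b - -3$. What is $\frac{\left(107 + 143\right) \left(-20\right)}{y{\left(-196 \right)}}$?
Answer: $- \frac{125}{522} \approx -0.23946$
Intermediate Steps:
$P{\left(b \right)} = 3 + b$ ($P{\left(b \right)} = b + 3 = 3 + b$)
$y{\left(l \right)} = \left(16 + l\right) \left(80 + l\right)$ ($y{\left(l \right)} = \left(\left(3 + 13\right) + l\right) \left(l + 80\right) = \left(16 + l\right) \left(80 + l\right)$)
$\frac{\left(107 + 143\right) \left(-20\right)}{y{\left(-196 \right)}} = \frac{\left(107 + 143\right) \left(-20\right)}{1280 + \left(-196\right)^{2} + 96 \left(-196\right)} = \frac{250 \left(-20\right)}{1280 + 38416 - 18816} = - \frac{5000}{20880} = \left(-5000\right) \frac{1}{20880} = - \frac{125}{522}$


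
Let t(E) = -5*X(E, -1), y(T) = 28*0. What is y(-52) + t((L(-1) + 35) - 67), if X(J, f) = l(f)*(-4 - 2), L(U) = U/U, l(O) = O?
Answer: -30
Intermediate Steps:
y(T) = 0
L(U) = 1
X(J, f) = -6*f (X(J, f) = f*(-4 - 2) = f*(-6) = -6*f)
t(E) = -30 (t(E) = -(-30)*(-1) = -5*6 = -30)
y(-52) + t((L(-1) + 35) - 67) = 0 - 30 = -30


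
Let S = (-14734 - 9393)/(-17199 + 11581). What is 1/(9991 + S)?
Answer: 5618/56153565 ≈ 0.00010005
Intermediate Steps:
S = 24127/5618 (S = -24127/(-5618) = -24127*(-1/5618) = 24127/5618 ≈ 4.2946)
1/(9991 + S) = 1/(9991 + 24127/5618) = 1/(56153565/5618) = 5618/56153565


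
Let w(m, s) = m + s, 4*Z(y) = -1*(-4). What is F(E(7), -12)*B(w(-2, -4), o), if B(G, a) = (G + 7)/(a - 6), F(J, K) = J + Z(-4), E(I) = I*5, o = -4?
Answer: -18/5 ≈ -3.6000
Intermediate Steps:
Z(y) = 1 (Z(y) = (-1*(-4))/4 = (1/4)*4 = 1)
E(I) = 5*I
F(J, K) = 1 + J (F(J, K) = J + 1 = 1 + J)
B(G, a) = (7 + G)/(-6 + a)
F(E(7), -12)*B(w(-2, -4), o) = (1 + 5*7)*((7 + (-2 - 4))/(-6 - 4)) = (1 + 35)*((7 - 6)/(-10)) = 36*(-1/10*1) = 36*(-1/10) = -18/5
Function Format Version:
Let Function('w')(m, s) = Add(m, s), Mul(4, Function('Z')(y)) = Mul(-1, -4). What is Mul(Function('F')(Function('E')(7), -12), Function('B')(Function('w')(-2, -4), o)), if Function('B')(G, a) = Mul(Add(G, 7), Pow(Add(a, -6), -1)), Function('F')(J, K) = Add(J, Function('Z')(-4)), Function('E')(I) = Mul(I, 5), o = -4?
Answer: Rational(-18, 5) ≈ -3.6000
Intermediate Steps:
Function('Z')(y) = 1 (Function('Z')(y) = Mul(Rational(1, 4), Mul(-1, -4)) = Mul(Rational(1, 4), 4) = 1)
Function('E')(I) = Mul(5, I)
Function('F')(J, K) = Add(1, J) (Function('F')(J, K) = Add(J, 1) = Add(1, J))
Function('B')(G, a) = Mul(Pow(Add(-6, a), -1), Add(7, G)) (Function('B')(G, a) = Mul(Add(7, G), Pow(Add(-6, a), -1)) = Mul(Pow(Add(-6, a), -1), Add(7, G)))
Mul(Function('F')(Function('E')(7), -12), Function('B')(Function('w')(-2, -4), o)) = Mul(Add(1, Mul(5, 7)), Mul(Pow(Add(-6, -4), -1), Add(7, Add(-2, -4)))) = Mul(Add(1, 35), Mul(Pow(-10, -1), Add(7, -6))) = Mul(36, Mul(Rational(-1, 10), 1)) = Mul(36, Rational(-1, 10)) = Rational(-18, 5)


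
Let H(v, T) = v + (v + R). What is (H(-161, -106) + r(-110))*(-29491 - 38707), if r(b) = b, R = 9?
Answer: 28847754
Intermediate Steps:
H(v, T) = 9 + 2*v (H(v, T) = v + (v + 9) = v + (9 + v) = 9 + 2*v)
(H(-161, -106) + r(-110))*(-29491 - 38707) = ((9 + 2*(-161)) - 110)*(-29491 - 38707) = ((9 - 322) - 110)*(-68198) = (-313 - 110)*(-68198) = -423*(-68198) = 28847754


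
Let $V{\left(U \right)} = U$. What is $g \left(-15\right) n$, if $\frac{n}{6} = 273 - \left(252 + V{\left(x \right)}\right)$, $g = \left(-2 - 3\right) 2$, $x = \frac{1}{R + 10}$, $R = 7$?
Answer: $\frac{320400}{17} \approx 18847.0$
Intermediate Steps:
$x = \frac{1}{17}$ ($x = \frac{1}{7 + 10} = \frac{1}{17} \approx 0.058824$)
$g = -10$ ($g = \left(-5\right) 2 = -10$)
$n = \frac{2136}{17}$ ($n = 6 \left(273 - \left(252 + \frac{1}{17}\right)\right) = 6 \left(273 - \frac{4285}{17}\right) = 6 \cdot \frac{356}{17} = \frac{2136}{17} \approx 125.65$)
$g \left(-15\right) n = \left(-10\right) \left(-15\right) \frac{2136}{17} = 150 \cdot \frac{2136}{17} = \frac{320400}{17}$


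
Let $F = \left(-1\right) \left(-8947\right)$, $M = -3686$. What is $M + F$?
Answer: $5261$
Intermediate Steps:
$F = 8947$
$M + F = -3686 + 8947 = 5261$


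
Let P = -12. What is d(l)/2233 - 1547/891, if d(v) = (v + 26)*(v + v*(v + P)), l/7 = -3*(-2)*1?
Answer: 979625/25839 ≈ 37.913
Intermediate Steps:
l = 42 (l = 7*(-3*(-2)*1) = 7*(6*1) = 7*6 = 42)
d(v) = (26 + v)*(v + v*(-12 + v)) (d(v) = (v + 26)*(v + v*(v - 12)) = (26 + v)*(v + v*(-12 + v)))
d(l)/2233 - 1547/891 = (42*(-286 + 42² + 15*42))/2233 - 1547/891 = (42*(-286 + 1764 + 630))*(1/2233) - 1547*1/891 = (42*2108)*(1/2233) - 1547/891 = 88536*(1/2233) - 1547/891 = 12648/319 - 1547/891 = 979625/25839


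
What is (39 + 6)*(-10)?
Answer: -450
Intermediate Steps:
(39 + 6)*(-10) = 45*(-10) = -450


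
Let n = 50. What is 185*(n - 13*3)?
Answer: 2035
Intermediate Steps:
185*(n - 13*3) = 185*(50 - 13*3) = 185*(50 - 39) = 185*11 = 2035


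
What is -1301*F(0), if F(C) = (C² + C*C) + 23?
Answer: -29923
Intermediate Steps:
F(C) = 23 + 2*C² (F(C) = (C² + C²) + 23 = 2*C² + 23 = 23 + 2*C²)
-1301*F(0) = -1301*(23 + 2*0²) = -1301*(23 + 2*0) = -1301*(23 + 0) = -1301*23 = -29923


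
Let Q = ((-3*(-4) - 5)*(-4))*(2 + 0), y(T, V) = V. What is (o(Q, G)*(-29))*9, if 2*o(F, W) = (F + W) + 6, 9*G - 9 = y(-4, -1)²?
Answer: 6380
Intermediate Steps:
G = 10/9 (G = 1 + (⅑)*(-1)² = 1 + (⅑)*1 = 1 + ⅑ = 10/9 ≈ 1.1111)
Q = -56 (Q = ((12 - 5)*(-4))*2 = (7*(-4))*2 = -28*2 = -56)
o(F, W) = 3 + F/2 + W/2 (o(F, W) = ((F + W) + 6)/2 = (6 + F + W)/2 = 3 + F/2 + W/2)
(o(Q, G)*(-29))*9 = ((3 + (½)*(-56) + (½)*(10/9))*(-29))*9 = ((3 - 28 + 5/9)*(-29))*9 = -220/9*(-29)*9 = (6380/9)*9 = 6380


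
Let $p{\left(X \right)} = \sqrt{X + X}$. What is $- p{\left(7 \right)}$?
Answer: $- \sqrt{14} \approx -3.7417$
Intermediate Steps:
$p{\left(X \right)} = \sqrt{2} \sqrt{X}$ ($p{\left(X \right)} = \sqrt{2 X} = \sqrt{2} \sqrt{X}$)
$- p{\left(7 \right)} = - \sqrt{2} \sqrt{7} = - \sqrt{14}$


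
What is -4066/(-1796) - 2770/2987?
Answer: 3585111/2682326 ≈ 1.3366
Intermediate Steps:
-4066/(-1796) - 2770/2987 = -4066*(-1/1796) - 2770*1/2987 = 2033/898 - 2770/2987 = 3585111/2682326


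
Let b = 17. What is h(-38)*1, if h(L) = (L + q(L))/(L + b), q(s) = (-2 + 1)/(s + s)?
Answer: 2887/1596 ≈ 1.8089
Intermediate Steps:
q(s) = -1/(2*s)
h(L) = (L - 1/(2*L))/(17 + L) (h(L) = (L - 1/(2*L))/(L + 17) = (L - 1/(2*L))/(17 + L))
h(-38)*1 = ((-½ + (-38)²)/((-38)*(17 - 38)))*1 = -1/38*(-½ + 1444)/(-21)*1 = -1/38*(-1/21)*2887/2*1 = (2887/1596)*1 = 2887/1596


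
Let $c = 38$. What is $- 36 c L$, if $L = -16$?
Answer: $21888$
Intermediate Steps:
$- 36 c L = \left(-36\right) 38 \left(-16\right) = \left(-1368\right) \left(-16\right) = 21888$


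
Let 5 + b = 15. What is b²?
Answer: 100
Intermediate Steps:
b = 10 (b = -5 + 15 = 10)
b² = 10² = 100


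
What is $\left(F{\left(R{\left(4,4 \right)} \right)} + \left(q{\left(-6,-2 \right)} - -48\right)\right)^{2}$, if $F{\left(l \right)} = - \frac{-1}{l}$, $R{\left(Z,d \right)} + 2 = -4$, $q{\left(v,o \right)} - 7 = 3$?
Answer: $\frac{120409}{36} \approx 3344.7$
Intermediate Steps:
$q{\left(v,o \right)} = 10$ ($q{\left(v,o \right)} = 7 + 3 = 10$)
$R{\left(Z,d \right)} = -6$ ($R{\left(Z,d \right)} = -2 - 4 = -6$)
$F{\left(l \right)} = \frac{1}{l}$
$\left(F{\left(R{\left(4,4 \right)} \right)} + \left(q{\left(-6,-2 \right)} - -48\right)\right)^{2} = \left(\frac{1}{-6} + \left(10 - -48\right)\right)^{2} = \left(- \frac{1}{6} + \left(10 + 48\right)\right)^{2} = \left(- \frac{1}{6} + 58\right)^{2} = \left(\frac{347}{6}\right)^{2} = \frac{120409}{36}$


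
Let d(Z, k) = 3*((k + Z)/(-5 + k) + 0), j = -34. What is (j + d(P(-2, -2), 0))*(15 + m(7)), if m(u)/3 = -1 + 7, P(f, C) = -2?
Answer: -5412/5 ≈ -1082.4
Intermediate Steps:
m(u) = 18 (m(u) = 3*(-1 + 7) = 3*6 = 18)
d(Z, k) = 3*(Z + k)/(-5 + k) (d(Z, k) = 3*((Z + k)/(-5 + k) + 0) = 3*((Z + k)/(-5 + k)) = 3*(Z + k)/(-5 + k))
(j + d(P(-2, -2), 0))*(15 + m(7)) = (-34 + 3*(-2 + 0)/(-5 + 0))*(15 + 18) = (-34 + 3*(-2)/(-5))*33 = (-34 + 3*(-⅕)*(-2))*33 = (-34 + 6/5)*33 = -164/5*33 = -5412/5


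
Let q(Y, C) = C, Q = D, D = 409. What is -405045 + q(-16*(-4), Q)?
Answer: -404636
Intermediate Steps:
Q = 409
-405045 + q(-16*(-4), Q) = -405045 + 409 = -404636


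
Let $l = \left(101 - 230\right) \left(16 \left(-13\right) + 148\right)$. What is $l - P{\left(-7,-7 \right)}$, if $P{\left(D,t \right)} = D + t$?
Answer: $7754$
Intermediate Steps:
$l = 7740$ ($l = - 129 \left(-208 + 148\right) = \left(-129\right) \left(-60\right) = 7740$)
$l - P{\left(-7,-7 \right)} = 7740 - \left(-7 - 7\right) = 7740 - -14 = 7740 + 14 = 7754$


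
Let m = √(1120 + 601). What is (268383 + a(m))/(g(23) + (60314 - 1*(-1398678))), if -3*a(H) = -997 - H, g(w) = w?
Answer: 806146/4377045 + √1721/4377045 ≈ 0.18419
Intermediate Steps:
m = √1721 ≈ 41.485
a(H) = 997/3 + H/3 (a(H) = -(-997 - H)/3 = 997/3 + H/3)
(268383 + a(m))/(g(23) + (60314 - 1*(-1398678))) = (268383 + (997/3 + √1721/3))/(23 + (60314 - 1*(-1398678))) = (806146/3 + √1721/3)/(23 + (60314 + 1398678)) = (806146/3 + √1721/3)/(23 + 1458992) = (806146/3 + √1721/3)/1459015 = (806146/3 + √1721/3)*(1/1459015) = 806146/4377045 + √1721/4377045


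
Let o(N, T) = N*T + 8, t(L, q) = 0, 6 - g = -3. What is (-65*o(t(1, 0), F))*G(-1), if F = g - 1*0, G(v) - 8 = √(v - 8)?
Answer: -4160 - 1560*I ≈ -4160.0 - 1560.0*I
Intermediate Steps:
g = 9 (g = 6 - 1*(-3) = 6 + 3 = 9)
G(v) = 8 + √(-8 + v) (G(v) = 8 + √(v - 8) = 8 + √(-8 + v))
F = 9 (F = 9 - 1*0 = 9 + 0 = 9)
o(N, T) = 8 + N*T
(-65*o(t(1, 0), F))*G(-1) = (-65*(8 + 0*9))*(8 + √(-8 - 1)) = (-65*(8 + 0))*(8 + √(-9)) = (-65*8)*(8 + 3*I) = -520*(8 + 3*I) = -4160 - 1560*I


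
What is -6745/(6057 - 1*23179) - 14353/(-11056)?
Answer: 160162393/94650416 ≈ 1.6921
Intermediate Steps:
-6745/(6057 - 1*23179) - 14353/(-11056) = -6745/(6057 - 23179) - 14353*(-1/11056) = -6745/(-17122) + 14353/11056 = -6745*(-1/17122) + 14353/11056 = 6745/17122 + 14353/11056 = 160162393/94650416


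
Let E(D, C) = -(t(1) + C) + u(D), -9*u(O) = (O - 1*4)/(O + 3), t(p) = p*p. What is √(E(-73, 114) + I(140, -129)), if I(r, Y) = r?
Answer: √22390/30 ≈ 4.9878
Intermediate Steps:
t(p) = p²
u(O) = -(-4 + O)/(9*(3 + O)) (u(O) = -(O - 1*4)/(9*(O + 3)) = -(O - 4)/(9*(3 + O)) = -(-4 + O)/(9*(3 + O)))
E(D, C) = -1 - C + (4 - D)/(9*(3 + D)) (E(D, C) = -(1² + C) + (4 - D)/(9*(3 + D)) = -(1 + C) + (4 - D)/(9*(3 + D)) = (-1 - C) + (4 - D)/(9*(3 + D)) = -1 - C + (4 - D)/(9*(3 + D)))
√(E(-73, 114) + I(140, -129)) = √((4 - 1*(-73) - 9*(1 + 114)*(3 - 73))/(9*(3 - 73)) + 140) = √((⅑)*(4 + 73 - 9*115*(-70))/(-70) + 140) = √((⅑)*(-1/70)*(4 + 73 + 72450) + 140) = √((⅑)*(-1/70)*72527 + 140) = √(-10361/90 + 140) = √(2239/90) = √22390/30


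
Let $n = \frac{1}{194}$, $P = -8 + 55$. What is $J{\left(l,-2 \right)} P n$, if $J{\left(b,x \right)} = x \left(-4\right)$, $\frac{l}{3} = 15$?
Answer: $\frac{188}{97} \approx 1.9381$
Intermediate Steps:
$l = 45$ ($l = 3 \cdot 15 = 45$)
$P = 47$
$J{\left(b,x \right)} = - 4 x$
$n = \frac{1}{194} \approx 0.0051546$
$J{\left(l,-2 \right)} P n = \left(-4\right) \left(-2\right) 47 \cdot \frac{1}{194} = 8 \cdot 47 \cdot \frac{1}{194} = 376 \cdot \frac{1}{194} = \frac{188}{97}$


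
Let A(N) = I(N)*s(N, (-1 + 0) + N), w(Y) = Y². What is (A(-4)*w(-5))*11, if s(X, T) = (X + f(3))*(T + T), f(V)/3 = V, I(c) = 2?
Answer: -27500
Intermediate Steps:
f(V) = 3*V
s(X, T) = 2*T*(9 + X) (s(X, T) = (X + 3*3)*(T + T) = (X + 9)*(2*T) = (9 + X)*(2*T) = 2*T*(9 + X))
A(N) = 4*(-1 + N)*(9 + N) (A(N) = 2*(2*((-1 + 0) + N)*(9 + N)) = 2*(2*(-1 + N)*(9 + N)) = 4*(-1 + N)*(9 + N))
(A(-4)*w(-5))*11 = ((4*(-1 - 4)*(9 - 4))*(-5)²)*11 = ((4*(-5)*5)*25)*11 = -100*25*11 = -2500*11 = -27500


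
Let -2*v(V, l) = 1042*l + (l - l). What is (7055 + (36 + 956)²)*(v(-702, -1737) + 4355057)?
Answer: 5213319638046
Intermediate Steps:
v(V, l) = -521*l (v(V, l) = -(1042*l + (l - l))/2 = -(1042*l + 0)/2 = -521*l)
(7055 + (36 + 956)²)*(v(-702, -1737) + 4355057) = (7055 + (36 + 956)²)*(-521*(-1737) + 4355057) = (7055 + 992²)*(904977 + 4355057) = (7055 + 984064)*5260034 = 991119*5260034 = 5213319638046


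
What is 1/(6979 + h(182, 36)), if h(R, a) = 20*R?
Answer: 1/10619 ≈ 9.4171e-5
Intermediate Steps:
1/(6979 + h(182, 36)) = 1/(6979 + 20*182) = 1/(6979 + 3640) = 1/10619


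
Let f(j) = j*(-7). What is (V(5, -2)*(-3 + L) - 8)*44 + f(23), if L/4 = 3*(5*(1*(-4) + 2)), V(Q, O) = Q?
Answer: -27573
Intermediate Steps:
f(j) = -7*j
L = -120 (L = 4*(3*(5*(1*(-4) + 2))) = 4*(3*(5*(-4 + 2))) = 4*(3*(5*(-2))) = 4*(3*(-10)) = 4*(-30) = -120)
(V(5, -2)*(-3 + L) - 8)*44 + f(23) = (5*(-3 - 120) - 8)*44 - 7*23 = (5*(-123) - 8)*44 - 161 = (-615 - 8)*44 - 161 = -623*44 - 161 = -27412 - 161 = -27573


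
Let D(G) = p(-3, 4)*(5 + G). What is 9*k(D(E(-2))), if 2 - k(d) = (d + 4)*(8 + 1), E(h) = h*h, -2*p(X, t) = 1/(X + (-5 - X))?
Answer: -3789/10 ≈ -378.90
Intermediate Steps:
p(X, t) = ⅒ (p(X, t) = -1/(2*(X + (-5 - X))) = -½/(-5) = -½*(-⅕) = ⅒)
E(h) = h²
D(G) = ½ + G/10 (D(G) = (5 + G)/10 = ½ + G/10)
k(d) = -34 - 9*d (k(d) = 2 - (d + 4)*(8 + 1) = 2 - (4 + d)*9 = 2 - (36 + 9*d) = 2 + (-36 - 9*d) = -34 - 9*d)
9*k(D(E(-2))) = 9*(-34 - 9*(½ + (⅒)*(-2)²)) = 9*(-34 - 9*(½ + (⅒)*4)) = 9*(-34 - 9*(½ + ⅖)) = 9*(-34 - 9*9/10) = 9*(-34 - 81/10) = 9*(-421/10) = -3789/10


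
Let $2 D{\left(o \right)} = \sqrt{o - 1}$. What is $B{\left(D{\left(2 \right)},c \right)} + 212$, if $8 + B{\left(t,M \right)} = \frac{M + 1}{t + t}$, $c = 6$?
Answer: $211$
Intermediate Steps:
$D{\left(o \right)} = \frac{\sqrt{-1 + o}}{2}$ ($D{\left(o \right)} = \frac{\sqrt{o - 1}}{2} = \frac{\sqrt{-1 + o}}{2}$)
$B{\left(t,M \right)} = -8 + \frac{1 + M}{2 t}$ ($B{\left(t,M \right)} = -8 + \frac{M + 1}{t + t} = -8 + \frac{1 + M}{2 t}$)
$B{\left(D{\left(2 \right)},c \right)} + 212 = \frac{1 + 6 - 16 \frac{\sqrt{-1 + 2}}{2}}{2 \frac{\sqrt{-1 + 2}}{2}} + 212 = \frac{1 + 6 - 16 \frac{\sqrt{1}}{2}}{2 \frac{\sqrt{1}}{2}} + 212 = \frac{1 + 6 - 16 \cdot \frac{1}{2} \cdot 1}{2 \cdot \frac{1}{2} \cdot 1} + 212 = \frac{\frac{1}{\frac{1}{2}} \left(1 + 6 - 8\right)}{2} + 212 = \frac{1}{2} \cdot 2 \left(1 + 6 - 8\right) + 212 = \frac{1}{2} \cdot 2 \left(-1\right) + 212 = -1 + 212 = 211$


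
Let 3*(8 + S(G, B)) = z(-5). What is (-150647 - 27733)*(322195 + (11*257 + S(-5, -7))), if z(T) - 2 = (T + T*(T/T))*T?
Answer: -57979089240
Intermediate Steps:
z(T) = 2 + 2*T² (z(T) = 2 + (T + T*(T/T))*T = 2 + (T + T*1)*T = 2 + (T + T)*T = 2 + (2*T)*T = 2 + 2*T²)
S(G, B) = 28/3 (S(G, B) = -8 + (2 + 2*(-5)²)/3 = -8 + (2 + 2*25)/3 = -8 + (2 + 50)/3 = -8 + (⅓)*52 = -8 + 52/3 = 28/3)
(-150647 - 27733)*(322195 + (11*257 + S(-5, -7))) = (-150647 - 27733)*(322195 + (11*257 + 28/3)) = -178380*(322195 + (2827 + 28/3)) = -178380*(322195 + 8509/3) = -178380*975094/3 = -57979089240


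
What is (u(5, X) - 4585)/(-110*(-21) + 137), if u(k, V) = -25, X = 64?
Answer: -4610/2447 ≈ -1.8839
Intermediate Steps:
(u(5, X) - 4585)/(-110*(-21) + 137) = (-25 - 4585)/(-110*(-21) + 137) = -4610/(2310 + 137) = -4610/2447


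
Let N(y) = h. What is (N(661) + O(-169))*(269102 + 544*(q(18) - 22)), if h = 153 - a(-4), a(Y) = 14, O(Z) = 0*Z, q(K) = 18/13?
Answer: 466002226/13 ≈ 3.5846e+7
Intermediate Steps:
q(K) = 18/13 (q(K) = 18*(1/13) = 18/13)
O(Z) = 0
h = 139 (h = 153 - 1*14 = 153 - 14 = 139)
N(y) = 139
(N(661) + O(-169))*(269102 + 544*(q(18) - 22)) = (139 + 0)*(269102 + 544*(18/13 - 22)) = 139*(269102 + 544*(-268/13)) = 139*(269102 - 145792/13) = 139*(3352534/13) = 466002226/13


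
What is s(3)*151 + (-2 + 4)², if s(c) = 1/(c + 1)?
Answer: 167/4 ≈ 41.750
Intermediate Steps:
s(c) = 1/(1 + c)
s(3)*151 + (-2 + 4)² = 151/(1 + 3) + (-2 + 4)² = 151/4 + 2² = (¼)*151 + 4 = 151/4 + 4 = 167/4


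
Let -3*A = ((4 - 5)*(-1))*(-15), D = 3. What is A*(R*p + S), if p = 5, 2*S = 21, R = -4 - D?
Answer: -245/2 ≈ -122.50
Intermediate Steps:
R = -7 (R = -4 - 1*3 = -4 - 3 = -7)
S = 21/2 (S = (½)*21 = 21/2 ≈ 10.500)
A = 5 (A = -(4 - 5)*(-1)*(-15)/3 = -(-1*(-1))*(-15)/3 = -(-15)/3 = -⅓*(-15) = 5)
A*(R*p + S) = 5*(-7*5 + 21/2) = 5*(-35 + 21/2) = 5*(-49/2) = -245/2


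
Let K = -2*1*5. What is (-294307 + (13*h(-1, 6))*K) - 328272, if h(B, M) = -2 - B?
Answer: -622449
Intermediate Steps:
K = -10 (K = -2*5 = -10)
(-294307 + (13*h(-1, 6))*K) - 328272 = (-294307 + (13*(-2 - 1*(-1)))*(-10)) - 328272 = (-294307 + (13*(-2 + 1))*(-10)) - 328272 = (-294307 + (13*(-1))*(-10)) - 328272 = (-294307 - 13*(-10)) - 328272 = (-294307 + 130) - 328272 = -294177 - 328272 = -622449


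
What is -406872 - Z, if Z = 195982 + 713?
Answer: -603567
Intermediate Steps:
Z = 196695
-406872 - Z = -406872 - 1*196695 = -406872 - 196695 = -603567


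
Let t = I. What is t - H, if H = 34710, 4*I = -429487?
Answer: -568327/4 ≈ -1.4208e+5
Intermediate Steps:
I = -429487/4 (I = (¼)*(-429487) = -429487/4 ≈ -1.0737e+5)
t = -429487/4 ≈ -1.0737e+5
t - H = -429487/4 - 1*34710 = -429487/4 - 34710 = -568327/4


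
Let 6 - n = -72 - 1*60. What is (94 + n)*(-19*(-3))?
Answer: 13224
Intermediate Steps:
n = 138 (n = 6 - (-72 - 1*60) = 6 - (-72 - 60) = 6 - 1*(-132) = 6 + 132 = 138)
(94 + n)*(-19*(-3)) = (94 + 138)*(-19*(-3)) = 232*57 = 13224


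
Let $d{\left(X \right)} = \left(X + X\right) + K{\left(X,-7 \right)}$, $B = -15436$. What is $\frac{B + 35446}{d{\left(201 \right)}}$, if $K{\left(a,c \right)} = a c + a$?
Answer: $- \frac{3335}{134} \approx -24.888$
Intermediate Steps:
$K{\left(a,c \right)} = a + a c$
$d{\left(X \right)} = - 4 X$ ($d{\left(X \right)} = \left(X + X\right) + X \left(1 - 7\right) = 2 X + X \left(-6\right) = 2 X - 6 X = - 4 X$)
$\frac{B + 35446}{d{\left(201 \right)}} = \frac{-15436 + 35446}{\left(-4\right) 201} = \frac{20010}{-804} = 20010 \left(- \frac{1}{804}\right) = - \frac{3335}{134}$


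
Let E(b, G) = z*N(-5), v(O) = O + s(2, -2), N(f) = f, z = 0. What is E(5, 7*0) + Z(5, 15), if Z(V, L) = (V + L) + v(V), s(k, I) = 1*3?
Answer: 28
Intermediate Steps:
s(k, I) = 3
v(O) = 3 + O (v(O) = O + 3 = 3 + O)
Z(V, L) = 3 + L + 2*V (Z(V, L) = (V + L) + (3 + V) = (L + V) + (3 + V) = 3 + L + 2*V)
E(b, G) = 0 (E(b, G) = 0*(-5) = 0)
E(5, 7*0) + Z(5, 15) = 0 + (3 + 15 + 2*5) = 0 + (3 + 15 + 10) = 0 + 28 = 28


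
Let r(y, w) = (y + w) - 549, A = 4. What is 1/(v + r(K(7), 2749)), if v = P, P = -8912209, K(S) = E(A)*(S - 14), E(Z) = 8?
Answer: -1/8910065 ≈ -1.1223e-7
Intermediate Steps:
K(S) = -112 + 8*S (K(S) = 8*(S - 14) = 8*(-14 + S) = -112 + 8*S)
r(y, w) = -549 + w + y (r(y, w) = (w + y) - 549 = -549 + w + y)
v = -8912209
1/(v + r(K(7), 2749)) = 1/(-8912209 + (-549 + 2749 + (-112 + 8*7))) = 1/(-8912209 + (-549 + 2749 + (-112 + 56))) = 1/(-8912209 + (-549 + 2749 - 56)) = 1/(-8912209 + 2144) = 1/(-8910065) = -1/8910065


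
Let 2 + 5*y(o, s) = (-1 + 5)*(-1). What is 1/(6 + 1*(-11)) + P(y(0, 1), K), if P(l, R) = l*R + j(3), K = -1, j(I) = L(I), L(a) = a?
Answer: 4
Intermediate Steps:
j(I) = I
y(o, s) = -6/5 (y(o, s) = -⅖ + ((-1 + 5)*(-1))/5 = -⅖ + (4*(-1))/5 = -⅖ + (⅕)*(-4) = -⅖ - ⅘ = -6/5)
P(l, R) = 3 + R*l (P(l, R) = l*R + 3 = R*l + 3 = 3 + R*l)
1/(6 + 1*(-11)) + P(y(0, 1), K) = 1/(6 + 1*(-11)) + (3 - 1*(-6/5)) = 1/(6 - 11) + (3 + 6/5) = 1/(-5) + 21/5 = -⅕ + 21/5 = 4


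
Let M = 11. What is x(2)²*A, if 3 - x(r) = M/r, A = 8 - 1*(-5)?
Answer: 325/4 ≈ 81.250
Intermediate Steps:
A = 13 (A = 8 + 5 = 13)
x(r) = 3 - 11/r
x(2)²*A = (3 - 11/2)²*13 = (-5/2)²*13 = (25/4)*13 = 325/4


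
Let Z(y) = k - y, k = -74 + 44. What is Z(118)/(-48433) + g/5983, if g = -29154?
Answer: -38138654/7831747 ≈ -4.8698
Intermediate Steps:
k = -30
Z(y) = -30 - y
Z(118)/(-48433) + g/5983 = (-30 - 1*118)/(-48433) - 29154/5983 = (-30 - 118)*(-1/48433) - 29154*1/5983 = -148*(-1/48433) - 29154/5983 = 4/1309 - 29154/5983 = -38138654/7831747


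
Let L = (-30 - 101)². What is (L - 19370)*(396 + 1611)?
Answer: -4433463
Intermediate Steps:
L = 17161 (L = (-131)² = 17161)
(L - 19370)*(396 + 1611) = (17161 - 19370)*(396 + 1611) = -2209*2007 = -4433463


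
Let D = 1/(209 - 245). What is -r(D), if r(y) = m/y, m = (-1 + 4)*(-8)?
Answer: -864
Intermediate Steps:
m = -24 (m = 3*(-8) = -24)
D = -1/36 (D = 1/(-36) = -1/36 ≈ -0.027778)
r(y) = -24/y
-r(D) = -(-24)/(-1/36) = -(-24)*(-36) = -1*864 = -864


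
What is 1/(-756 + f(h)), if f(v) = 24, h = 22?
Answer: -1/732 ≈ -0.0013661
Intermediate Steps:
1/(-756 + f(h)) = 1/(-756 + 24) = 1/(-732) = -1/732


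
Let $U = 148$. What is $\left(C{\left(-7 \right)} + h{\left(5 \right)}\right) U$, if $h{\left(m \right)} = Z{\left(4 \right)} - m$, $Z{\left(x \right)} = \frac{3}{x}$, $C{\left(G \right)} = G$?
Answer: $-1665$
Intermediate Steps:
$h{\left(m \right)} = \frac{3}{4} - m$
$\left(C{\left(-7 \right)} + h{\left(5 \right)}\right) U = \left(-7 + \left(\frac{3}{4} - 5\right)\right) 148 = \left(-7 - \frac{17}{4}\right) 148 = \left(- \frac{45}{4}\right) 148 = -1665$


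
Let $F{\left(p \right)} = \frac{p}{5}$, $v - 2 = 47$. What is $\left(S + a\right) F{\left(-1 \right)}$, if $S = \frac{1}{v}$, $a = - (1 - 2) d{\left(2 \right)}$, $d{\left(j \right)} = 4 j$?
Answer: $- \frac{393}{245} \approx -1.6041$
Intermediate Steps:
$v = 49$ ($v = 2 + 47 = 49$)
$F{\left(p \right)} = \frac{p}{5}$ ($F{\left(p \right)} = p \frac{1}{5} = \frac{p}{5}$)
$a = 8$ ($a = - (1 - 2) 4 \cdot 2 = \left(-1\right) \left(-1\right) 8 = 1 \cdot 8 = 8$)
$S = \frac{1}{49} \approx 0.020408$
$\left(S + a\right) F{\left(-1 \right)} = \left(\frac{1}{49} + 8\right) \frac{1}{5} \left(-1\right) = \frac{393}{49} \left(- \frac{1}{5}\right) = - \frac{393}{245}$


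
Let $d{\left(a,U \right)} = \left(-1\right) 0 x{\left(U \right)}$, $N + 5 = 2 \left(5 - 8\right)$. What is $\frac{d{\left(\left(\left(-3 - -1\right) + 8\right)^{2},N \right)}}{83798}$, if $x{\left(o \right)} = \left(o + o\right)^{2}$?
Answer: $0$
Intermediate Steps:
$x{\left(o \right)} = 4 o^{2}$ ($x{\left(o \right)} = \left(2 o\right)^{2} = 4 o^{2}$)
$N = -11$ ($N = -5 + 2 \left(5 - 8\right) = -5 + 2 \left(-3\right) = -5 - 6 = -11$)
$d{\left(a,U \right)} = 0$ ($d{\left(a,U \right)} = \left(-1\right) 0 \cdot 4 U^{2} = 0 \cdot 4 U^{2} = 0$)
$\frac{d{\left(\left(\left(-3 - -1\right) + 8\right)^{2},N \right)}}{83798} = \frac{0}{83798} = 0 \cdot \frac{1}{83798} = 0$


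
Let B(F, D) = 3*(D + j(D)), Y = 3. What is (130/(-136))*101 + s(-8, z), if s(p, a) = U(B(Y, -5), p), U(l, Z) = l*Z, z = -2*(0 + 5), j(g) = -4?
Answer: 8123/68 ≈ 119.46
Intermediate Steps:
z = -10 (z = -2*5 = -10)
B(F, D) = -12 + 3*D (B(F, D) = 3*(D - 4) = 3*(-4 + D) = -12 + 3*D)
U(l, Z) = Z*l
s(p, a) = -27*p (s(p, a) = p*(-12 + 3*(-5)) = p*(-12 - 15) = p*(-27) = -27*p)
(130/(-136))*101 + s(-8, z) = (130/(-136))*101 - 27*(-8) = (130*(-1/136))*101 + 216 = -65/68*101 + 216 = -6565/68 + 216 = 8123/68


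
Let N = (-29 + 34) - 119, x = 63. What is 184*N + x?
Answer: -20913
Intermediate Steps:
N = -114 (N = 5 - 119 = -114)
184*N + x = 184*(-114) + 63 = -20976 + 63 = -20913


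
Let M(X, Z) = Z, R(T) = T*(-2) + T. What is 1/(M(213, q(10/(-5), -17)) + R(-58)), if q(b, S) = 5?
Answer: 1/63 ≈ 0.015873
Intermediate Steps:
R(T) = -T (R(T) = -2*T + T = -T)
1/(M(213, q(10/(-5), -17)) + R(-58)) = 1/(5 - 1*(-58)) = 1/(5 + 58) = 1/63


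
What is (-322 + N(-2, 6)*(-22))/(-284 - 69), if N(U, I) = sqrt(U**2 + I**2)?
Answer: 322/353 + 44*sqrt(10)/353 ≈ 1.3063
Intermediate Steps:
N(U, I) = sqrt(I**2 + U**2)
(-322 + N(-2, 6)*(-22))/(-284 - 69) = (-322 + sqrt(6**2 + (-2)**2)*(-22))/(-284 - 69) = (-322 + sqrt(36 + 4)*(-22))/(-353) = (-322 + sqrt(40)*(-22))*(-1/353) = (-322 + (2*sqrt(10))*(-22))*(-1/353) = (-322 - 44*sqrt(10))*(-1/353) = 322/353 + 44*sqrt(10)/353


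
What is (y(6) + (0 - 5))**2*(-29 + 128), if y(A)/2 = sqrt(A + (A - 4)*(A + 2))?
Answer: 11187 - 1980*sqrt(22) ≈ 1900.0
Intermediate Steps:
y(A) = 2*sqrt(A + (-4 + A)*(2 + A)) (y(A) = 2*sqrt(A + (A - 4)*(A + 2)) = 2*sqrt(A + (-4 + A)*(2 + A)))
(y(6) + (0 - 5))**2*(-29 + 128) = (2*sqrt(-8 + 6**2 - 1*6) + (0 - 5))**2*(-29 + 128) = (2*sqrt(-8 + 36 - 6) - 5)**2*99 = (2*sqrt(22) - 5)**2*99 = (-5 + 2*sqrt(22))**2*99 = 99*(-5 + 2*sqrt(22))**2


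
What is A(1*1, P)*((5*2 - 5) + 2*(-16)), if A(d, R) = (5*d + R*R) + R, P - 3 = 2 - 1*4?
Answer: -189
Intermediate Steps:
P = 1 (P = 3 + (2 - 1*4) = 3 + (2 - 4) = 3 - 2 = 1)
A(d, R) = R + R² + 5*d (A(d, R) = (5*d + R²) + R = (R² + 5*d) + R = R + R² + 5*d)
A(1*1, P)*((5*2 - 5) + 2*(-16)) = (1 + 1² + 5*(1*1))*((5*2 - 5) + 2*(-16)) = (1 + 1 + 5*1)*((10 - 5) - 32) = (1 + 1 + 5)*(5 - 32) = 7*(-27) = -189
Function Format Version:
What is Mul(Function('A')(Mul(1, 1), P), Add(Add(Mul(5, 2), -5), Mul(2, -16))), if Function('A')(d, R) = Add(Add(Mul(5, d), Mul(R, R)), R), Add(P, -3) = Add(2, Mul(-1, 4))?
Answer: -189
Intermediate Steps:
P = 1 (P = Add(3, Add(2, Mul(-1, 4))) = Add(3, Add(2, -4)) = Add(3, -2) = 1)
Function('A')(d, R) = Add(R, Pow(R, 2), Mul(5, d)) (Function('A')(d, R) = Add(Add(Mul(5, d), Pow(R, 2)), R) = Add(Add(Pow(R, 2), Mul(5, d)), R) = Add(R, Pow(R, 2), Mul(5, d)))
Mul(Function('A')(Mul(1, 1), P), Add(Add(Mul(5, 2), -5), Mul(2, -16))) = Mul(Add(1, Pow(1, 2), Mul(5, Mul(1, 1))), Add(Add(Mul(5, 2), -5), Mul(2, -16))) = Mul(Add(1, 1, Mul(5, 1)), Add(Add(10, -5), -32)) = Mul(Add(1, 1, 5), Add(5, -32)) = Mul(7, -27) = -189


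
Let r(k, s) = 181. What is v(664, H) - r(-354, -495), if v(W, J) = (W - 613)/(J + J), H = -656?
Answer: -237523/1312 ≈ -181.04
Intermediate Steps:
v(W, J) = (-613 + W)/(2*J) (v(W, J) = (-613 + W)/((2*J)) = (-613 + W)*(1/(2*J)) = (-613 + W)/(2*J))
v(664, H) - r(-354, -495) = (½)*(-613 + 664)/(-656) - 1*181 = (½)*(-1/656)*51 - 181 = -51/1312 - 181 = -237523/1312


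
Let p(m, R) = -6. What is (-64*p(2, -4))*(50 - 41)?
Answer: 3456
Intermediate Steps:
(-64*p(2, -4))*(50 - 41) = (-64*(-6))*(50 - 41) = 384*9 = 3456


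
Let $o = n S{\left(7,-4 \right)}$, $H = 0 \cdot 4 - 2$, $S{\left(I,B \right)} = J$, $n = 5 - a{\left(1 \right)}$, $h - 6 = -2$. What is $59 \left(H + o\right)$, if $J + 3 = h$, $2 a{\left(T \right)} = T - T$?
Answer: $177$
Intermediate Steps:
$h = 4$ ($h = 6 - 2 = 4$)
$a{\left(T \right)} = 0$ ($a{\left(T \right)} = \frac{T - T}{2} = \frac{1}{2} \cdot 0 = 0$)
$n = 5$ ($n = 5 - 0 = 5 + 0 = 5$)
$J = 1$ ($J = -3 + 4 = 1$)
$S{\left(I,B \right)} = 1$
$H = -2$ ($H = 0 - 2 = -2$)
$o = 5$ ($o = 5 \cdot 1 = 5$)
$59 \left(H + o\right) = 59 \left(-2 + 5\right) = 59 \cdot 3 = 177$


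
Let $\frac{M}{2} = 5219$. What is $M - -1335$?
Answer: $11773$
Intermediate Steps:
$M = 10438$ ($M = 2 \cdot 5219 = 10438$)
$M - -1335 = 10438 - -1335 = 10438 + \left(-8131 + 9466\right) = 10438 + 1335 = 11773$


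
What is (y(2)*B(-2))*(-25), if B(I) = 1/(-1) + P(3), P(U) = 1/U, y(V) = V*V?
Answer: 200/3 ≈ 66.667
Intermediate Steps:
y(V) = V²
B(I) = -⅔ (B(I) = 1/(-1) + 1/3 = -1 + ⅓ = -⅔)
(y(2)*B(-2))*(-25) = (2²*(-⅔))*(-25) = (4*(-⅔))*(-25) = -8/3*(-25) = 200/3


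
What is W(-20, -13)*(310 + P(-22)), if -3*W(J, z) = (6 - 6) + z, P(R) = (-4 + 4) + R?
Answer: 1248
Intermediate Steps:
P(R) = R (P(R) = 0 + R = R)
W(J, z) = -z/3 (W(J, z) = -((6 - 6) + z)/3 = -(0 + z)/3 = -z/3)
W(-20, -13)*(310 + P(-22)) = (-⅓*(-13))*(310 - 22) = (13/3)*288 = 1248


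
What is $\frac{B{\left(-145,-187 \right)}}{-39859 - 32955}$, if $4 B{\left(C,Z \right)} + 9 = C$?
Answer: $\frac{11}{20804} \approx 0.00052874$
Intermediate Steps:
$B{\left(C,Z \right)} = - \frac{9}{4} + \frac{C}{4}$
$\frac{B{\left(-145,-187 \right)}}{-39859 - 32955} = \frac{- \frac{9}{4} + \frac{1}{4} \left(-145\right)}{-39859 - 32955} = \frac{- \frac{9}{4} - \frac{145}{4}}{-72814} = \left(- \frac{77}{2}\right) \left(- \frac{1}{72814}\right) = \frac{11}{20804}$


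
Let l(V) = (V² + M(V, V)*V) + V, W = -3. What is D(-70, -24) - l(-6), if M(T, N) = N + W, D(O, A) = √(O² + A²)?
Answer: -10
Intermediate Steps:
D(O, A) = √(A² + O²)
M(T, N) = -3 + N (M(T, N) = N - 3 = -3 + N)
l(V) = V + V² + V*(-3 + V) (l(V) = (V² + (-3 + V)*V) + V = (V² + V*(-3 + V)) + V = V + V² + V*(-3 + V))
D(-70, -24) - l(-6) = √((-24)² + (-70)²) - 2*(-6)*(-1 - 6) = √(576 + 4900) - 2*(-6)*(-7) = √5476 - 1*84 = 74 - 84 = -10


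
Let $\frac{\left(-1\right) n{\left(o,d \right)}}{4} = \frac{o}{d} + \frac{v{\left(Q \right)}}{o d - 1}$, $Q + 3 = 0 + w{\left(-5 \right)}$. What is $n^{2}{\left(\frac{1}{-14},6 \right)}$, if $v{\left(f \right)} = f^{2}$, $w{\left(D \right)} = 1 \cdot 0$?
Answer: $\frac{7027801}{11025} \approx 637.44$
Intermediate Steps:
$w{\left(D \right)} = 0$
$Q = -3$ ($Q = -3 + \left(0 + 0\right) = -3 + 0 = -3$)
$n{\left(o,d \right)} = - \frac{36}{-1 + d o} - \frac{4 o}{d}$ ($n{\left(o,d \right)} = - 4 \left(\frac{o}{d} + \frac{\left(-3\right)^{2}}{o d - 1}\right) = - 4 \left(\frac{o}{d} + \frac{9}{d o - 1}\right) = - 4 \left(\frac{o}{d} + \frac{9}{-1 + d o}\right) = - 4 \left(\frac{9}{-1 + d o} + \frac{o}{d}\right) = - \frac{36}{-1 + d o} - \frac{4 o}{d}$)
$n^{2}{\left(\frac{1}{-14},6 \right)} = \left(\frac{4 \left(\frac{1}{-14} - 54 - 6 \left(\frac{1}{-14}\right)^{2}\right)}{6 \left(-1 + \frac{6}{-14}\right)}\right)^{2} = \left(4 \cdot \frac{1}{6} \frac{1}{-1 + 6 \left(- \frac{1}{14}\right)} \left(- \frac{1}{14} - 54 - 6 \left(- \frac{1}{14}\right)^{2}\right)\right)^{2} = \left(4 \cdot \frac{1}{6} \frac{1}{-1 - \frac{3}{7}} \left(- \frac{1}{14} - 54 - 6 \cdot \frac{1}{196}\right)\right)^{2} = \left(4 \cdot \frac{1}{6} \frac{1}{- \frac{10}{7}} \left(- \frac{1}{14} - 54 - \frac{3}{98}\right)\right)^{2} = \left(4 \cdot \frac{1}{6} \left(- \frac{7}{10}\right) \left(- \frac{2651}{49}\right)\right)^{2} = \left(\frac{2651}{105}\right)^{2} = \frac{7027801}{11025}$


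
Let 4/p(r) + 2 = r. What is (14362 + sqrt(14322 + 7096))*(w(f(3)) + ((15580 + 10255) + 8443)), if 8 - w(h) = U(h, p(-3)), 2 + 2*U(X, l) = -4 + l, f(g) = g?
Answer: 2462321814/5 + 171447*sqrt(21418)/5 ≈ 4.9748e+8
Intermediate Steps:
p(r) = 4/(-2 + r)
U(X, l) = -3 + l/2 (U(X, l) = -1 + (-4 + l)/2 = -1 + (-2 + l/2) = -3 + l/2)
w(h) = 57/5 (w(h) = 8 - (-3 + (4/(-2 - 3))/2) = 8 - (-3 + (4/(-5))/2) = 8 - (-3 + (4*(-1/5))/2) = 8 - (-3 + (1/2)*(-4/5)) = 8 - (-3 - 2/5) = 8 - 1*(-17/5) = 8 + 17/5 = 57/5)
(14362 + sqrt(14322 + 7096))*(w(f(3)) + ((15580 + 10255) + 8443)) = (14362 + sqrt(14322 + 7096))*(57/5 + ((15580 + 10255) + 8443)) = (14362 + sqrt(21418))*(57/5 + (25835 + 8443)) = (14362 + sqrt(21418))*(57/5 + 34278) = (14362 + sqrt(21418))*(171447/5) = 2462321814/5 + 171447*sqrt(21418)/5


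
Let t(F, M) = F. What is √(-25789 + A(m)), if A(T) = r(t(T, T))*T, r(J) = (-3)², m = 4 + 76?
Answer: I*√25069 ≈ 158.33*I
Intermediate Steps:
m = 80
r(J) = 9
A(T) = 9*T
√(-25789 + A(m)) = √(-25789 + 9*80) = √(-25789 + 720) = √(-25069) = I*√25069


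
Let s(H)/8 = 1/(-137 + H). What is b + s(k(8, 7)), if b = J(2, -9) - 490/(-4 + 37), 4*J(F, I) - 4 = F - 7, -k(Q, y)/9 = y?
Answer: -49957/3300 ≈ -15.138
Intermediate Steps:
k(Q, y) = -9*y
J(F, I) = -¾ + F/4 (J(F, I) = 1 + (F - 7)/4 = 1 + (-7 + F)/4 = 1 + (-7/4 + F/4) = -¾ + F/4)
s(H) = 8/(-137 + H)
b = -1993/132 (b = (-¾ + (¼)*2) - 490/(-4 + 37) = (-¾ + ½) - 490/33 = -¼ - 490/33 = -1993/132 ≈ -15.098)
b + s(k(8, 7)) = -1993/132 + 8/(-137 - 9*7) = -1993/132 + 8/(-137 - 63) = -1993/132 + 8/(-200) = -1993/132 + 8*(-1/200) = -1993/132 - 1/25 = -49957/3300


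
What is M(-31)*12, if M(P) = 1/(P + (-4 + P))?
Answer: -2/11 ≈ -0.18182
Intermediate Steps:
M(P) = 1/(-4 + 2*P)
M(-31)*12 = (1/(2*(-2 - 31)))*12 = ((½)/(-33))*12 = ((½)*(-1/33))*12 = -1/66*12 = -2/11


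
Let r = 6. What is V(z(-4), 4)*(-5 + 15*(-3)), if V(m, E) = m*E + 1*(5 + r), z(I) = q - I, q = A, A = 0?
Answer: -1350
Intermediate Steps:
q = 0
z(I) = -I (z(I) = 0 - I = -I)
V(m, E) = 11 + E*m (V(m, E) = m*E + 1*(5 + 6) = E*m + 1*11 = E*m + 11 = 11 + E*m)
V(z(-4), 4)*(-5 + 15*(-3)) = (11 + 4*(-1*(-4)))*(-5 + 15*(-3)) = (11 + 4*4)*(-5 - 45) = (11 + 16)*(-50) = 27*(-50) = -1350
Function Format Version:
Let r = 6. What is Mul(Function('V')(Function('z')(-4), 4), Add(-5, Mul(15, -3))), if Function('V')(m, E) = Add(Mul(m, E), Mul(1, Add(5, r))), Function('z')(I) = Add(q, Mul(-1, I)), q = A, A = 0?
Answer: -1350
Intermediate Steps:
q = 0
Function('z')(I) = Mul(-1, I) (Function('z')(I) = Add(0, Mul(-1, I)) = Mul(-1, I))
Function('V')(m, E) = Add(11, Mul(E, m)) (Function('V')(m, E) = Add(Mul(m, E), Mul(1, Add(5, 6))) = Add(Mul(E, m), Mul(1, 11)) = Add(Mul(E, m), 11) = Add(11, Mul(E, m)))
Mul(Function('V')(Function('z')(-4), 4), Add(-5, Mul(15, -3))) = Mul(Add(11, Mul(4, Mul(-1, -4))), Add(-5, Mul(15, -3))) = Mul(Add(11, Mul(4, 4)), Add(-5, -45)) = Mul(Add(11, 16), -50) = Mul(27, -50) = -1350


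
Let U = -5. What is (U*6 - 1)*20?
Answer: -620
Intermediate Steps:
(U*6 - 1)*20 = (-5*6 - 1)*20 = (-30 - 1)*20 = -31*20 = -620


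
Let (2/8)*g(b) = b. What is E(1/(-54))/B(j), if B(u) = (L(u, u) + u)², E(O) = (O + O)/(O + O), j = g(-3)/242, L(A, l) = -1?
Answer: 14641/16129 ≈ 0.90774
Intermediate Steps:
g(b) = 4*b
j = -6/121 (j = (4*(-3))/242 = -12*1/242 = -6/121 ≈ -0.049587)
E(O) = 1 (E(O) = (2*O)/((2*O)) = (2*O)*(1/(2*O)) = 1)
B(u) = (-1 + u)²
E(1/(-54))/B(j) = 1/(-1 - 6/121)² = 1/(-127/121)² = 1/(16129/14641) = 1*(14641/16129) = 14641/16129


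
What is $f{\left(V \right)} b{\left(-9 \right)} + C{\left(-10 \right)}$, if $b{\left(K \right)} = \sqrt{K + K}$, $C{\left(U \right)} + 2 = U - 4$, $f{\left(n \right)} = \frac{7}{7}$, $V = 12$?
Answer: $-16 + 3 i \sqrt{2} \approx -16.0 + 4.2426 i$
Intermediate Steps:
$f{\left(n \right)} = 1$ ($f{\left(n \right)} = 7 \cdot \frac{1}{7} = 1$)
$C{\left(U \right)} = -6 + U$ ($C{\left(U \right)} = -2 + \left(U - 4\right) = -2 + \left(-4 + U\right) = -6 + U$)
$b{\left(K \right)} = \sqrt{2} \sqrt{K}$ ($b{\left(K \right)} = \sqrt{2 K} = \sqrt{2} \sqrt{K}$)
$f{\left(V \right)} b{\left(-9 \right)} + C{\left(-10 \right)} = 1 \sqrt{2} \sqrt{-9} - 16 = 1 \sqrt{2} \cdot 3 i - 16 = 1 \cdot 3 i \sqrt{2} - 16 = 3 i \sqrt{2} - 16 = -16 + 3 i \sqrt{2}$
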